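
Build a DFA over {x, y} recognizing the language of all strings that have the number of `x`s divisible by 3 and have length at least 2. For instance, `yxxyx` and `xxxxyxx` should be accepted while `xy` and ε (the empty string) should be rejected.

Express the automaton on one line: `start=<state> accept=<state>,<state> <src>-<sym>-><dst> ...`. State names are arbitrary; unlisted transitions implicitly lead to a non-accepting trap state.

Run two small machines in parallel and take their product. One (3 states) tracks the count of `x`s modulo 3; the other (4 states) tracks the input length, saturating at 3. Each combined state is a pair, one component from each; accept when both components accept. After merging equivalent states the machine shrinks.
        x   y  
>  q0   q1  q2 
   q1   q3  q1 
   q2   q1  q4 
   q3   q4  q3 
 * q4   q1  q4 
(> = start, * = accepting)

start=q0 accept=q4 q0-x->q1 q0-y->q2 q1-x->q3 q1-y->q1 q2-x->q1 q2-y->q4 q3-x->q4 q3-y->q3 q4-x->q1 q4-y->q4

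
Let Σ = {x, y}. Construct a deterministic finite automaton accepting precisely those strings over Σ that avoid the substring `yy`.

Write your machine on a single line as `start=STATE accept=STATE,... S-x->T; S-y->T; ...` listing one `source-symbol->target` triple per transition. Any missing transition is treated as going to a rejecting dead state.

start=q0; accept=q0,q1; q0-x->q0; q0-y->q1; q1-x->q0; q1-y->q2; q2-x->q2; q2-y->q2

This is the complement of 'contains `yy`'. Use the same substring-matching states — q0 through q2 holding how much of `yy` has just been matched — but flip the accepting set: everything except the trap q2 accepts.
A 3-state machine:
        x   y  
>* q0   q0  q1 
 * q1   q0  q2 
   q2   q2  q2 
(> = start, * = accepting)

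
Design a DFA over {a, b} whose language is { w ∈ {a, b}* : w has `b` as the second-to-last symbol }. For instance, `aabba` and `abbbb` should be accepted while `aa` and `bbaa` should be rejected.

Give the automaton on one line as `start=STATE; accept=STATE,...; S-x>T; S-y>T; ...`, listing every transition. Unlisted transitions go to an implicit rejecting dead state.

start=s0; accept=s5,s6; s0-a>s1; s0-b>s2; s1-a>s3; s1-b>s4; s2-a>s5; s2-b>s6; s3-a>s3; s3-b>s4; s4-a>s5; s4-b>s6; s5-a>s3; s5-b>s4; s6-a>s5; s6-b>s6

A DFA must remember the last 2 symbols (since which symbol is second-to-last isn't known until the input ends). Use one state per possible window of the last ≤2 symbols; accept from those whose window starts with `b`.
A 7-state machine:
        a   b  
>  s0   s1  s2 
   s1   s3  s4 
   s2   s5  s6 
   s3   s3  s4 
   s4   s5  s6 
 * s5   s3  s4 
 * s6   s5  s6 
(> = start, * = accepting)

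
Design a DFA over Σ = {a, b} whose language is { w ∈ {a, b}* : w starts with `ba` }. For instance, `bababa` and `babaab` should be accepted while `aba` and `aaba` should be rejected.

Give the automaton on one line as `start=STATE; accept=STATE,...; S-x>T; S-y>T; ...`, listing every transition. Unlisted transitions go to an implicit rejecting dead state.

Walk along `ba` while the input agrees: from S0 take `b` to S1, and so on. Any deviation drops to the rejecting sink S3. Once S2 is reached the prefix is confirmed and every continuation is accepted.
With 4 states:
        a   b  
>  S0   S3  S1 
   S1   S2  S3 
 * S2   S2  S2 
   S3   S3  S3 
(> = start, * = accepting)

start=S0; accept=S2; S0-a>S3; S0-b>S1; S1-a>S2; S1-b>S3; S2-a>S2; S2-b>S2; S3-a>S3; S3-b>S3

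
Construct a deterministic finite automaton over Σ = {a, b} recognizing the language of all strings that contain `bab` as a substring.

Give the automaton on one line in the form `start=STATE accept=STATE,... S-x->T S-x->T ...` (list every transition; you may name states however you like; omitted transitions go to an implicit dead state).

Track how much of `bab` has been matched so far: state S0 is no progress, S3 is the absorbing accept state reached once `bab` has occurred. Intermediate states record partial matches; on a mismatch, fall back to the longest reusable overlap.
A 4-state machine:
        a   b  
>  S0   S0  S1 
   S1   S2  S1 
   S2   S0  S3 
 * S3   S3  S3 
(> = start, * = accepting)

start=S0 accept=S3 S0-a->S0 S0-b->S1 S1-a->S2 S1-b->S1 S2-a->S0 S2-b->S3 S3-a->S3 S3-b->S3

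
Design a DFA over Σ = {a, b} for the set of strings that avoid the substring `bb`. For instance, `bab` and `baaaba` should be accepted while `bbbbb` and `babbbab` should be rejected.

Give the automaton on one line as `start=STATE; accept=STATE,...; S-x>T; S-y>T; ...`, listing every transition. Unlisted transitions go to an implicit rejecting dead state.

Track partial matches of the forbidden pattern `bb`. State q2 is a dead state reached once `bb` has occurred; every other state accepts. q0 means no part of `bb` is currently matched.
3 states suffice.
        a   b  
>* q0   q0  q1 
 * q1   q0  q2 
   q2   q2  q2 
(> = start, * = accepting)

start=q0; accept=q0,q1; q0-a>q0; q0-b>q1; q1-a>q0; q1-b>q2; q2-a>q2; q2-b>q2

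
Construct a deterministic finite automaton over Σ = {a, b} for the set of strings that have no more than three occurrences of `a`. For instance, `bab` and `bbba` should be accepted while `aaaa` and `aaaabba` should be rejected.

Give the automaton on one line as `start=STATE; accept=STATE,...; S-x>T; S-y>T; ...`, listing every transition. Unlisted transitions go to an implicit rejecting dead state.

Only the number of `a`s matters, and only up to 4. Make a chain S0 → S1 → S2 → S3 → S4 advanced by each `a` (with S4 absorbing); every other symbol self-loops. The accepting set is {S0, S1, S2, S3}.
        a   b  
>* S0   S1  S0 
 * S1   S2  S1 
 * S2   S3  S2 
 * S3   S4  S3 
   S4   S4  S4 
(> = start, * = accepting)

start=S0; accept=S0,S1,S2,S3; S0-a>S1; S0-b>S0; S1-a>S2; S1-b>S1; S2-a>S3; S2-b>S2; S3-a>S4; S3-b>S3; S4-a>S4; S4-b>S4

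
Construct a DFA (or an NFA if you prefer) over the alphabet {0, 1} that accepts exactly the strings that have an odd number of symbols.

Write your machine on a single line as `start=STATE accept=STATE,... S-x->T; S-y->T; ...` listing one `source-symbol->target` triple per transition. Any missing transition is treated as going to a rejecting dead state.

start=A; accept=B; A-0->B; A-1->B; B-0->A; B-1->A

Only the length mod 2 matters, so use a 2-cycle: from any state, every input symbol moves to the next state, wrapping B back to A. Mark B accepting.
2 states suffice.
       0  1 
>  A   B  B 
 * B   A  A 
(> = start, * = accepting)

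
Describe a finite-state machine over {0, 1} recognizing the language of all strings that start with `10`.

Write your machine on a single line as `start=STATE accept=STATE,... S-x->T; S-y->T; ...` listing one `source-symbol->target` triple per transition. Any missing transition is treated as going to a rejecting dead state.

start=s0; accept=s2; s0-0->s3; s0-1->s1; s1-0->s2; s1-1->s3; s2-0->s2; s2-1->s2; s3-0->s3; s3-1->s3

Check the first 2 symbols one by one: s0 through s1 record how many have matched `10` so far; any wrong symbol goes to the dead state s3. After all 2 match we enter the accepting sink s2.
A 4-state machine:
        0   1  
>  s0   s3  s1 
   s1   s2  s3 
 * s2   s2  s2 
   s3   s3  s3 
(> = start, * = accepting)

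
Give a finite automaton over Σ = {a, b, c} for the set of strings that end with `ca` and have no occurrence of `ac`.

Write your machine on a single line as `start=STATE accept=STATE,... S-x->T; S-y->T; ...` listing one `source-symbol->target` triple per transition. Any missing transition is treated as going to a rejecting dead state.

Build one automaton per condition and run them in lockstep. The first has 3 states tracking how much of the suffix `ca` has currently been matched; the second has 3 states tracking partial matches of the forbidden pattern `ac`. A product state is a pair (one from each), accepting exactly when both do.
7 states suffice.
        a   b   c  
>  s0   s1  s0  s2 
   s1   s1  s0  s3 
   s2   s4  s0  s2 
   s3   s5  s6  s3 
 * s4   s1  s0  s3 
   s5   s6  s6  s3 
   s6   s6  s6  s3 
(> = start, * = accepting)

start=s0; accept=s4; s0-a->s1; s0-b->s0; s0-c->s2; s1-a->s1; s1-b->s0; s1-c->s3; s2-a->s4; s2-b->s0; s2-c->s2; s3-a->s5; s3-b->s6; s3-c->s3; s4-a->s1; s4-b->s0; s4-c->s3; s5-a->s6; s5-b->s6; s5-c->s3; s6-a->s6; s6-b->s6; s6-c->s3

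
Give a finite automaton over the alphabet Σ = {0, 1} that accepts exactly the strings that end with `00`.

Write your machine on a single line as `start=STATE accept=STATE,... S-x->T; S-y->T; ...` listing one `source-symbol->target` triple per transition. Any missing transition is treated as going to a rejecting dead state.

start=s0; accept=s2; s0-0->s1; s0-1->s0; s1-0->s2; s1-1->s0; s2-0->s2; s2-1->s0

Remember how much of `00` the current input suffix matches. State s0 means no match yet; s1 means the last symbol is `0`; s2 means the last 2 symbols are `00`. Only s2 accepts. On a mismatch, fall back to the longest proper suffix that is still a prefix of `00`.
3 states suffice.
        0   1  
>  s0   s1  s0 
   s1   s2  s0 
 * s2   s2  s0 
(> = start, * = accepting)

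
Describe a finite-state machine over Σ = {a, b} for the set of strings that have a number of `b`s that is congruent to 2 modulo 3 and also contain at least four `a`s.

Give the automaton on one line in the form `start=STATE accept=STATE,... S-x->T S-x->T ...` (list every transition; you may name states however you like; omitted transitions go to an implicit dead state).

Run two small machines in parallel and take their product. The first has 3 states tracking the count of `b`s modulo 3; the second has 6 states tracking the count of `a`s, saturating at 5. A product state is a pair (one from each), accepting exactly when both do. Equivalent product states are then merged.
With 15 states:
          a    b  
>  S0     S1   S2 
   S1     S3   S4 
   S2     S4   S5 
   S3     S6   S7 
   S4     S7   S8 
   S5     S8   S0 
   S6     S9  S10 
   S7    S10  S11 
   S8    S11   S1 
   S9     S9  S12 
   S10   S12  S13 
   S11   S13   S3 
   S12   S12  S14 
   S13   S14   S6 
 * S14   S14   S9 
(> = start, * = accepting)

start=S0 accept=S14 S0-a->S1 S0-b->S2 S1-a->S3 S1-b->S4 S2-a->S4 S2-b->S5 S3-a->S6 S3-b->S7 S4-a->S7 S4-b->S8 S5-a->S8 S5-b->S0 S6-a->S9 S6-b->S10 S7-a->S10 S7-b->S11 S8-a->S11 S8-b->S1 S9-a->S9 S9-b->S12 S10-a->S12 S10-b->S13 S11-a->S13 S11-b->S3 S12-a->S12 S12-b->S14 S13-a->S14 S13-b->S6 S14-a->S14 S14-b->S9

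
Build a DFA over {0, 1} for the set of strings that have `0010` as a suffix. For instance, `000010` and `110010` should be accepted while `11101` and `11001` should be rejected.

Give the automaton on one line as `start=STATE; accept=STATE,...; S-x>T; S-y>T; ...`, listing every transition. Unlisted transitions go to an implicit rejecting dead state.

Let each state record the length of the longest suffix of the input read so far that is also a prefix of `0010`. S1 means the last symbol is `0`; S2 means the last 2 symbols are `00`; S3 means the last 3 symbols are `001`; S4 means the last 4 symbols are `0010`. Accept only at S4, where the string currently ends in `0010`.
A 5-state machine:
        0   1  
>  S0   S1  S0 
   S1   S2  S0 
   S2   S2  S3 
   S3   S4  S0 
 * S4   S2  S0 
(> = start, * = accepting)

start=S0; accept=S4; S0-0>S1; S0-1>S0; S1-0>S2; S1-1>S0; S2-0>S2; S2-1>S3; S3-0>S4; S3-1>S0; S4-0>S2; S4-1>S0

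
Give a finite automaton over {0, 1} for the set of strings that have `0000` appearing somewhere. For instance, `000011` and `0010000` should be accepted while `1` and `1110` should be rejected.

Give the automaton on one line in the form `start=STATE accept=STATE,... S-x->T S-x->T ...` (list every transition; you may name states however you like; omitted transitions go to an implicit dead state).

start=s0 accept=s4 s0-0->s1 s0-1->s0 s1-0->s2 s1-1->s0 s2-0->s3 s2-1->s0 s3-0->s4 s3-1->s0 s4-0->s4 s4-1->s4

States s0..s3 record the length of the longest prefix of `0000` that matches the current input suffix. Reaching s4 means `0000` has been seen, and we stay there forever. Accept from s4.
With 5 states:
        0   1  
>  s0   s1  s0 
   s1   s2  s0 
   s2   s3  s0 
   s3   s4  s0 
 * s4   s4  s4 
(> = start, * = accepting)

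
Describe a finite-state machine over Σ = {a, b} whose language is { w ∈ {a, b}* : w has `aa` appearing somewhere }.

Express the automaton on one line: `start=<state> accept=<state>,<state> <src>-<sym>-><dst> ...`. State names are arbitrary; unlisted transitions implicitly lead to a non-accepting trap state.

start=s0 accept=s2 s0-a->s1 s0-b->s0 s1-a->s2 s1-b->s0 s2-a->s2 s2-b->s2

States s0..s1 record the length of the longest prefix of `aa` that matches the current input suffix. Reaching s2 means `aa` has been seen, and we stay there forever. Accept from s2.
        a   b  
>  s0   s1  s0 
   s1   s2  s0 
 * s2   s2  s2 
(> = start, * = accepting)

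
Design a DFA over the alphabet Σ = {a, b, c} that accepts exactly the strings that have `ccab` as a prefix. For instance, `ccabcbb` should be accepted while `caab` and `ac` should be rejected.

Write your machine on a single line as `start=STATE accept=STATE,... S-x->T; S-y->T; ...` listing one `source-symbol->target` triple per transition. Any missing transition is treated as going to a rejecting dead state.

start=s0; accept=s4; s0-a->s5; s0-b->s5; s0-c->s1; s1-a->s5; s1-b->s5; s1-c->s2; s2-a->s3; s2-b->s5; s2-c->s5; s3-a->s5; s3-b->s4; s3-c->s5; s4-a->s4; s4-b->s4; s4-c->s4; s5-a->s5; s5-b->s5; s5-c->s5

Check the first 4 symbols one by one: s0 through s3 record how many have matched `ccab` so far; any wrong symbol goes to the dead state s5. After all 4 match we enter the accepting sink s4.
A 6-state machine:
        a   b   c  
>  s0   s5  s5  s1 
   s1   s5  s5  s2 
   s2   s3  s5  s5 
   s3   s5  s4  s5 
 * s4   s4  s4  s4 
   s5   s5  s5  s5 
(> = start, * = accepting)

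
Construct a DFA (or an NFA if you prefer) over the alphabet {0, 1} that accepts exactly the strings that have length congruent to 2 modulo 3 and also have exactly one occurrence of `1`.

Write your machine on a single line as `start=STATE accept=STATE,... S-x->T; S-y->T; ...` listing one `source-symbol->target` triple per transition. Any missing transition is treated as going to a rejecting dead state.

Handle the two conditions separately and then intersect. The first has 3 states tracking the input length modulo 3; the second has 3 states tracking the count of `1`s, saturating at 2. A product state is a pair (one from each), accepting exactly when both do. After merging equivalent states the machine shrinks.
7 states suffice.
        0   1  
>  S0   S1  S2 
   S1   S3  S4 
   S2   S4  S5 
   S3   S0  S6 
 * S4   S6  S5 
   S5   S5  S5 
   S6   S2  S5 
(> = start, * = accepting)

start=S0; accept=S4; S0-0->S1; S0-1->S2; S1-0->S3; S1-1->S4; S2-0->S4; S2-1->S5; S3-0->S0; S3-1->S6; S4-0->S6; S4-1->S5; S5-0->S5; S5-1->S5; S6-0->S2; S6-1->S5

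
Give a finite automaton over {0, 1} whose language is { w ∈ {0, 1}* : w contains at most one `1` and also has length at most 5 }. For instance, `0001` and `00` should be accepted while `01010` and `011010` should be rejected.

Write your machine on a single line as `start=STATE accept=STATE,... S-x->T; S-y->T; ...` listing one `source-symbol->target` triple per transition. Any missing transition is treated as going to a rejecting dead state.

Build one automaton per condition and run them in lockstep. One (3 states) tracks the count of `1`s, saturating at 2; the other (7 states) tracks the input length, saturating at 6. Each combined state is a pair, one component from each; accept when both components accept.
18 states suffice.
          0    1  
>* q0     q1   q2 
 * q1     q3   q4 
 * q2     q4   q5 
 * q3     q6   q7 
 * q4     q7   q8 
   q5     q8   q8 
 * q6     q9  q10 
 * q7    q10  q11 
   q8    q11  q11 
 * q9    q12  q13 
 * q10   q13  q14 
   q11   q14  q14 
 * q12   q15  q16 
 * q13   q16  q17 
   q14   q17  q17 
   q15   q15  q16 
   q16   q16  q17 
   q17   q17  q17 
(> = start, * = accepting)

start=q0; accept=q0,q1,q2,q3,q4,q6,q7,q9,q10,q12,q13; q0-0->q1; q0-1->q2; q1-0->q3; q1-1->q4; q2-0->q4; q2-1->q5; q3-0->q6; q3-1->q7; q4-0->q7; q4-1->q8; q5-0->q8; q5-1->q8; q6-0->q9; q6-1->q10; q7-0->q10; q7-1->q11; q8-0->q11; q8-1->q11; q9-0->q12; q9-1->q13; q10-0->q13; q10-1->q14; q11-0->q14; q11-1->q14; q12-0->q15; q12-1->q16; q13-0->q16; q13-1->q17; q14-0->q17; q14-1->q17; q15-0->q15; q15-1->q16; q16-0->q16; q16-1->q17; q17-0->q17; q17-1->q17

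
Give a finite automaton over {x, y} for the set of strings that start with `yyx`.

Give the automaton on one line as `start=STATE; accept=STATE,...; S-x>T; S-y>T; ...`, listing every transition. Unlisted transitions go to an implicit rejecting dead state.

Check the first 3 symbols one by one: q0 through q2 record how many have matched `yyx` so far; any wrong symbol goes to the dead state q4. After all 3 match we enter the accepting sink q3.
5 states suffice.
        x   y  
>  q0   q4  q1 
   q1   q4  q2 
   q2   q3  q4 
 * q3   q3  q3 
   q4   q4  q4 
(> = start, * = accepting)

start=q0; accept=q3; q0-x>q4; q0-y>q1; q1-x>q4; q1-y>q2; q2-x>q3; q2-y>q4; q3-x>q3; q3-y>q3; q4-x>q4; q4-y>q4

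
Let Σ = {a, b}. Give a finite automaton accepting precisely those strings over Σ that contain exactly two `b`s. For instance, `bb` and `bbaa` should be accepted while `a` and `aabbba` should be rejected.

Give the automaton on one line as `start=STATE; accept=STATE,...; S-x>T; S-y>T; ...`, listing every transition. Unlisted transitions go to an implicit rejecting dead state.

Count `b`s, saturating at 3: states q0 through q2 mean 0 through 2 `b`s seen; q3 means more than 2. Each `b` increments (capped at q3); other symbols loop. Accept from {q2}.
A 4-state machine:
        a   b  
>  q0   q0  q1 
   q1   q1  q2 
 * q2   q2  q3 
   q3   q3  q3 
(> = start, * = accepting)

start=q0; accept=q2; q0-a>q0; q0-b>q1; q1-a>q1; q1-b>q2; q2-a>q2; q2-b>q3; q3-a>q3; q3-b>q3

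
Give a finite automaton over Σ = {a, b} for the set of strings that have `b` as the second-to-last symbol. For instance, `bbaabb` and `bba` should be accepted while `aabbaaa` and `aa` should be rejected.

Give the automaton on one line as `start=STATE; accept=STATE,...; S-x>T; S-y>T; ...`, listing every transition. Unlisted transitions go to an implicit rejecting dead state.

start=q0; accept=q5,q6; q0-a>q1; q0-b>q2; q1-a>q3; q1-b>q4; q2-a>q5; q2-b>q6; q3-a>q3; q3-b>q4; q4-a>q5; q4-b>q6; q5-a>q3; q5-b>q4; q6-a>q5; q6-b>q6

Because acceptance depends on a position counted from the end, the machine has to buffer the most recent 2 symbols. Make each state the string of the last up-to-2 symbols read; on input `x` shift the window left and append `x`. Accept when the buffered window has length 2 and begins with `b`.
A 7-state machine:
        a   b  
>  q0   q1  q2 
   q1   q3  q4 
   q2   q5  q6 
   q3   q3  q4 
   q4   q5  q6 
 * q5   q3  q4 
 * q6   q5  q6 
(> = start, * = accepting)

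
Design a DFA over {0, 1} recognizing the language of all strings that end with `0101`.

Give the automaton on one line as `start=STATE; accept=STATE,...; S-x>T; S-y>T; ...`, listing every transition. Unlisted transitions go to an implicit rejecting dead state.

start=s0; accept=s4; s0-0>s1; s0-1>s0; s1-0>s1; s1-1>s2; s2-0>s3; s2-1>s0; s3-0>s1; s3-1>s4; s4-0>s3; s4-1>s0

Remember how much of `0101` the current input suffix matches. State s0 means no match yet; s1 means the last symbol is `0`; s2 means the last 2 symbols are `01`; s3 means the last 3 symbols are `010`; s4 means the last 4 symbols are `0101`. Only s4 accepts. On a mismatch, fall back to the longest proper suffix that is still a prefix of `0101`.
A 5-state machine:
        0   1  
>  s0   s1  s0 
   s1   s1  s2 
   s2   s3  s0 
   s3   s1  s4 
 * s4   s3  s0 
(> = start, * = accepting)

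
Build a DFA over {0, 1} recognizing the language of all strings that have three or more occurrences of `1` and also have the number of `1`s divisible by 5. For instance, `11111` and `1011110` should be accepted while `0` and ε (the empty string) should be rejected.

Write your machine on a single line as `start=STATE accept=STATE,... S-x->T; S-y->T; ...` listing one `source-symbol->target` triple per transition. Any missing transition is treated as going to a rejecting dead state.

start=q0; accept=q5; q0-0->q0; q0-1->q1; q1-0->q1; q1-1->q2; q2-0->q2; q2-1->q3; q3-0->q3; q3-1->q4; q4-0->q4; q4-1->q5; q5-0->q5; q5-1->q1

Run two small machines in parallel and take their product. One (5 states) tracks the count of `1`s, saturating at 4; the other (5 states) tracks the count of `1`s modulo 5. Each combined state is a pair, one component from each; accept when both components accept. Minimizing collapses redundant product states.
A 6-state machine:
        0   1  
>  q0   q0  q1 
   q1   q1  q2 
   q2   q2  q3 
   q3   q3  q4 
   q4   q4  q5 
 * q5   q5  q1 
(> = start, * = accepting)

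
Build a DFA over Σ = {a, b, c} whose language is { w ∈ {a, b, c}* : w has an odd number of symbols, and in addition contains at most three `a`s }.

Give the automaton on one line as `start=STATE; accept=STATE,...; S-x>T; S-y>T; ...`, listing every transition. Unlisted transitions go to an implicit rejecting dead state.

Run two small machines in parallel and take their product. The first has 2 states tracking the input length modulo 2; the second has 5 states tracking the count of `a`s, saturating at 4. A product state is a pair (one from each), accepting exactly when both do.
A 10-state machine:
        a   b   c  
>  s0   s1  s2  s2 
 * s1   s3  s4  s4 
 * s2   s4  s0  s0 
   s3   s5  s6  s6 
   s4   s6  s1  s1 
 * s5   s7  s8  s8 
 * s6   s8  s3  s3 
   s7   s9  s9  s9 
   s8   s9  s5  s5 
   s9   s7  s7  s7 
(> = start, * = accepting)

start=s0; accept=s1,s2,s5,s6; s0-a>s1; s0-b>s2; s0-c>s2; s1-a>s3; s1-b>s4; s1-c>s4; s2-a>s4; s2-b>s0; s2-c>s0; s3-a>s5; s3-b>s6; s3-c>s6; s4-a>s6; s4-b>s1; s4-c>s1; s5-a>s7; s5-b>s8; s5-c>s8; s6-a>s8; s6-b>s3; s6-c>s3; s7-a>s9; s7-b>s9; s7-c>s9; s8-a>s9; s8-b>s5; s8-c>s5; s9-a>s7; s9-b>s7; s9-c>s7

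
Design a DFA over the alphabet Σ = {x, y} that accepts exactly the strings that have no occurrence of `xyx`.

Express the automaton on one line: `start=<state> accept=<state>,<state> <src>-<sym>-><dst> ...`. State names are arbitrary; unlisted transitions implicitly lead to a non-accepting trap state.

Track partial matches of the forbidden pattern `xyx`. State q3 is a dead state reached once `xyx` has occurred; every other state accepts. q0 means no part of `xyx` is currently matched.
With 4 states:
        x   y  
>* q0   q1  q0 
 * q1   q1  q2 
 * q2   q3  q0 
   q3   q3  q3 
(> = start, * = accepting)

start=q0 accept=q0,q1,q2 q0-x->q1 q0-y->q0 q1-x->q1 q1-y->q2 q2-x->q3 q2-y->q0 q3-x->q3 q3-y->q3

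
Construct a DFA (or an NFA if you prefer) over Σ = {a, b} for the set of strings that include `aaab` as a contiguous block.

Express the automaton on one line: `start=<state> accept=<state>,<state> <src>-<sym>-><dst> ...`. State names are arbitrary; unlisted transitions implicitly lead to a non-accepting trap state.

start=S0 accept=S4 S0-a->S1 S0-b->S0 S1-a->S2 S1-b->S0 S2-a->S3 S2-b->S0 S3-a->S3 S3-b->S4 S4-a->S4 S4-b->S4

Track how much of `aaab` has been matched so far: state S0 is no progress, S4 is the absorbing accept state reached once `aaab` has occurred. Intermediate states record partial matches; on a mismatch, fall back to the longest reusable overlap.
5 states suffice.
        a   b  
>  S0   S1  S0 
   S1   S2  S0 
   S2   S3  S0 
   S3   S3  S4 
 * S4   S4  S4 
(> = start, * = accepting)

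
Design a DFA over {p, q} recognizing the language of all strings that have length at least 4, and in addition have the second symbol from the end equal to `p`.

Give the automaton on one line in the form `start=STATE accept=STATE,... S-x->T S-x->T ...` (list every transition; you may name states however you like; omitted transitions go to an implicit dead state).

Run two small machines in parallel and take their product. One (6 states) tracks the input length, saturating at 5; the other (7 states) tracks the last 2 symbols read. Each combined state is a pair, one component from each; accept when both components accept. Equivalent product states are then merged.
       p  q 
>  A   B  B 
   B   C  C 
   C   D  C 
   D   E  F 
 * E   E  F 
 * F   D  C 
(> = start, * = accepting)

start=A accept=E,F A-p->B A-q->B B-p->C B-q->C C-p->D C-q->C D-p->E D-q->F E-p->E E-q->F F-p->D F-q->C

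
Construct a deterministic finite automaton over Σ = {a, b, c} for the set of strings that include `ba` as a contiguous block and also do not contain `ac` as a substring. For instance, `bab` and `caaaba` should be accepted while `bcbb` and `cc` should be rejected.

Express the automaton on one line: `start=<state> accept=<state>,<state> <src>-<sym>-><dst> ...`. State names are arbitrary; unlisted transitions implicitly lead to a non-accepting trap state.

start=q0 accept=q4,q6 q0-a->q1 q0-b->q2 q0-c->q0 q1-a->q1 q1-b->q2 q1-c->q3 q2-a->q4 q2-b->q2 q2-c->q0 q3-a->q3 q3-b->q5 q3-c->q3 q4-a->q4 q4-b->q6 q4-c->q7 q5-a->q7 q5-b->q5 q5-c->q3 q6-a->q4 q6-b->q6 q6-c->q6 q7-a->q7 q7-b->q7 q7-c->q7

Build one automaton per condition and run them in lockstep. The first has 3 states tracking whether and how much of `ba` has been seen; the second has 3 states tracking partial matches of the forbidden pattern `ac`. A product state is a pair (one from each), accepting exactly when both do.
An 8-state machine:
        a   b   c  
>  q0   q1  q2  q0 
   q1   q1  q2  q3 
   q2   q4  q2  q0 
   q3   q3  q5  q3 
 * q4   q4  q6  q7 
   q5   q7  q5  q3 
 * q6   q4  q6  q6 
   q7   q7  q7  q7 
(> = start, * = accepting)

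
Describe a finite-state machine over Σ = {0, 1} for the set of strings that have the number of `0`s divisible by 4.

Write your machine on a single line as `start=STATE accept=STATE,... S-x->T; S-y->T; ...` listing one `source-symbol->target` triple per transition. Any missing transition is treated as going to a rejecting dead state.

Keep the running count of `0`s modulo 4: each `0` advances along the cycle s0 → s1 → s2 → s3 → s0 while other symbols loop. Accept at s0.
A 4-state machine:
        0   1  
>* s0   s1  s0 
   s1   s2  s1 
   s2   s3  s2 
   s3   s0  s3 
(> = start, * = accepting)

start=s0; accept=s0; s0-0->s1; s0-1->s0; s1-0->s2; s1-1->s1; s2-0->s3; s2-1->s2; s3-0->s0; s3-1->s3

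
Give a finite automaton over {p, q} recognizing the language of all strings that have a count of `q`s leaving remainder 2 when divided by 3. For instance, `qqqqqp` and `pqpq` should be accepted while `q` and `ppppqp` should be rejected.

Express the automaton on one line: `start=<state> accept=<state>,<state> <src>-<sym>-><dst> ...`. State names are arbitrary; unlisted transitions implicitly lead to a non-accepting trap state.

start=s0 accept=s2 s0-p->s0 s0-q->s1 s1-p->s1 s1-q->s2 s2-p->s2 s2-q->s0

Keep the running count of `q`s modulo 3: each `q` advances along the cycle s0 → s1 → s2 → s0 while other symbols loop. Accept at s2.
        p   q  
>  s0   s0  s1 
   s1   s1  s2 
 * s2   s2  s0 
(> = start, * = accepting)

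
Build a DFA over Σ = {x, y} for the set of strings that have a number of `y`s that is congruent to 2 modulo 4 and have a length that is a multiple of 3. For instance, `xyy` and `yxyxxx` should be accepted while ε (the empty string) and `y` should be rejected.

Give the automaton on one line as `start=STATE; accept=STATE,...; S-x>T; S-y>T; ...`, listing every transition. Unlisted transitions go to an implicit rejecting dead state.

start=S0; accept=S7; S0-x>S1; S0-y>S2; S1-x>S3; S1-y>S4; S2-x>S4; S2-y>S5; S3-x>S0; S3-y>S6; S4-x>S6; S4-y>S7; S5-x>S7; S5-y>S8; S6-x>S2; S6-y>S9; S7-x>S9; S7-y>S10; S8-x>S10; S8-y>S1; S9-x>S5; S9-y>S11; S10-x>S11; S10-y>S3; S11-x>S8; S11-y>S0

Handle the two conditions separately and then intersect. One (4 states) tracks the count of `y`s modulo 4; the other (3 states) tracks the input length modulo 3. Each combined state is a pair, one component from each; accept when both components accept.
With 12 states:
          x    y  
>  S0     S1   S2 
   S1     S3   S4 
   S2     S4   S5 
   S3     S0   S6 
   S4     S6   S7 
   S5     S7   S8 
   S6     S2   S9 
 * S7     S9  S10 
   S8    S10   S1 
   S9     S5  S11 
   S10   S11   S3 
   S11    S8   S0 
(> = start, * = accepting)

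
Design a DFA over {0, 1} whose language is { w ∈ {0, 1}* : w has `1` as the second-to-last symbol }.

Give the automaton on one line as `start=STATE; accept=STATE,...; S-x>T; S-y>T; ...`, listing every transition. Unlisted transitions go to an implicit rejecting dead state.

start=q0; accept=q5,q6; q0-0>q1; q0-1>q2; q1-0>q3; q1-1>q4; q2-0>q5; q2-1>q6; q3-0>q3; q3-1>q4; q4-0>q5; q4-1>q6; q5-0>q3; q5-1>q4; q6-0>q5; q6-1>q6

Because acceptance depends on a position counted from the end, the machine has to buffer the most recent 2 symbols. Make each state the string of the last up-to-2 symbols read; on input `x` shift the window left and append `x`. Accept when the buffered window has length 2 and begins with `1`.
With 7 states:
        0   1  
>  q0   q1  q2 
   q1   q3  q4 
   q2   q5  q6 
   q3   q3  q4 
   q4   q5  q6 
 * q5   q3  q4 
 * q6   q5  q6 
(> = start, * = accepting)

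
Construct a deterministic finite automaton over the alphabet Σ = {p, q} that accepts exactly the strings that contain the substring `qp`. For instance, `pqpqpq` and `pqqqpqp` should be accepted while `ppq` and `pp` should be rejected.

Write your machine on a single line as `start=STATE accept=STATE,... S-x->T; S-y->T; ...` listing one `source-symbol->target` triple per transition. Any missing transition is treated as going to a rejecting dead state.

States s0..s1 record the length of the longest prefix of `qp` that matches the current input suffix. Reaching s2 means `qp` has been seen, and we stay there forever. Accept from s2.
        p   q  
>  s0   s0  s1 
   s1   s2  s1 
 * s2   s2  s2 
(> = start, * = accepting)

start=s0; accept=s2; s0-p->s0; s0-q->s1; s1-p->s2; s1-q->s1; s2-p->s2; s2-q->s2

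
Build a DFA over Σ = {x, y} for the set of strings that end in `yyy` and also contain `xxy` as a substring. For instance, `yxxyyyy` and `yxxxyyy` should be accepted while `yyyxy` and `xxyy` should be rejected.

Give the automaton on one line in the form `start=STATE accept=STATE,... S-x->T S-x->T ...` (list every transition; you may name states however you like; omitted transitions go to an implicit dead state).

Handle the two conditions separately and then intersect. One (4 states) tracks how much of the suffix `yyy` has currently been matched; the other (4 states) tracks whether and how much of `xxy` has been seen. Each combined state is a pair, one component from each; accept when both components accept. Equivalent product states are then merged.
6 states suffice.
        x   y  
>  S0   S1  S0 
   S1   S2  S0 
   S2   S2  S3 
   S3   S2  S4 
   S4   S2  S5 
 * S5   S2  S5 
(> = start, * = accepting)

start=S0 accept=S5 S0-x->S1 S0-y->S0 S1-x->S2 S1-y->S0 S2-x->S2 S2-y->S3 S3-x->S2 S3-y->S4 S4-x->S2 S4-y->S5 S5-x->S2 S5-y->S5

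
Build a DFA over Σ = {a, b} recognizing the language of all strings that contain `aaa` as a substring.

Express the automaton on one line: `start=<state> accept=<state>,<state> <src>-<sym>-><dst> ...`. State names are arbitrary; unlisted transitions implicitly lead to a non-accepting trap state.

States q0..q2 record the length of the longest prefix of `aaa` that matches the current input suffix. Reaching q3 means `aaa` has been seen, and we stay there forever. Accept from q3.
A 4-state machine:
        a   b  
>  q0   q1  q0 
   q1   q2  q0 
   q2   q3  q0 
 * q3   q3  q3 
(> = start, * = accepting)

start=q0 accept=q3 q0-a->q1 q0-b->q0 q1-a->q2 q1-b->q0 q2-a->q3 q2-b->q0 q3-a->q3 q3-b->q3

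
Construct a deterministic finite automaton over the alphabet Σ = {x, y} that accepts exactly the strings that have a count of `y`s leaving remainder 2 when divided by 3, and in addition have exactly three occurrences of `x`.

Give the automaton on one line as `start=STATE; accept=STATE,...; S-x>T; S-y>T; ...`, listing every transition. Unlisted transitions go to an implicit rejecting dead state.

Handle the two conditions separately and then intersect. The first has 3 states tracking the count of `y`s modulo 3; the second has 5 states tracking the count of `x`s, saturating at 4. A product state is a pair (one from each), accepting exactly when both do.
15 states suffice.
          x    y  
>  q0     q1   q2 
   q1     q3   q4 
   q2     q4   q5 
   q3     q6   q7 
   q4     q7   q8 
   q5     q8   q0 
   q6     q9  q10 
   q7    q10  q11 
   q8    q11   q1 
   q9     q9  q12 
   q10   q12  q13 
   q11   q13   q3 
   q12   q12  q14 
 * q13   q14   q6 
   q14   q14   q9 
(> = start, * = accepting)

start=q0; accept=q13; q0-x>q1; q0-y>q2; q1-x>q3; q1-y>q4; q2-x>q4; q2-y>q5; q3-x>q6; q3-y>q7; q4-x>q7; q4-y>q8; q5-x>q8; q5-y>q0; q6-x>q9; q6-y>q10; q7-x>q10; q7-y>q11; q8-x>q11; q8-y>q1; q9-x>q9; q9-y>q12; q10-x>q12; q10-y>q13; q11-x>q13; q11-y>q3; q12-x>q12; q12-y>q14; q13-x>q14; q13-y>q6; q14-x>q14; q14-y>q9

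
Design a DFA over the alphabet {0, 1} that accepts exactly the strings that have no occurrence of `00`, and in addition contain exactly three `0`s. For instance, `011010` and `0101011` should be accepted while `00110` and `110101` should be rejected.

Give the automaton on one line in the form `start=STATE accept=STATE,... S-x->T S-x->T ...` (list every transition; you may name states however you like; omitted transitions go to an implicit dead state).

Build one automaton per condition and run them in lockstep. The first has 3 states tracking partial matches of the forbidden pattern `00`; the second has 5 states tracking the count of `0`s, saturating at 4. A product state is a pair (one from each), accepting exactly when both do. After merging equivalent states the machine shrinks.
7 states suffice.
       0  1 
>  A   B  A 
   B   C  D 
   C   C  C 
   D   E  D 
   E   C  F 
   F   G  F 
 * G   C  G 
(> = start, * = accepting)

start=A accept=G A-0->B A-1->A B-0->C B-1->D C-0->C C-1->C D-0->E D-1->D E-0->C E-1->F F-0->G F-1->F G-0->C G-1->G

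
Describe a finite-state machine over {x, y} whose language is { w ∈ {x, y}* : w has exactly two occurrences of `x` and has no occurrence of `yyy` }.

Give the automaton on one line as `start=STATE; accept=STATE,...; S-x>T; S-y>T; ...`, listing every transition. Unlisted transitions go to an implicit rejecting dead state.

Handle the two conditions separately and then intersect. One (4 states) tracks the count of `x`s, saturating at 3; the other (4 states) tracks partial matches of the forbidden pattern `yyy`. Each combined state is a pair, one component from each; accept when both components accept.
16 states suffice.
       x  y 
>  A   B  C 
   B   D  E 
   C   B  F 
 * D   G  H 
   E   D  I 
   F   B  J 
   G   G  K 
 * H   G  L 
   I   D  M 
   J   M  J 
   K   G  N 
 * L   G  O 
   M   O  M 
   N   G  P 
   O   P  O 
   P   P  P 
(> = start, * = accepting)

start=A; accept=D,H,L; A-x>B; A-y>C; B-x>D; B-y>E; C-x>B; C-y>F; D-x>G; D-y>H; E-x>D; E-y>I; F-x>B; F-y>J; G-x>G; G-y>K; H-x>G; H-y>L; I-x>D; I-y>M; J-x>M; J-y>J; K-x>G; K-y>N; L-x>G; L-y>O; M-x>O; M-y>M; N-x>G; N-y>P; O-x>P; O-y>O; P-x>P; P-y>P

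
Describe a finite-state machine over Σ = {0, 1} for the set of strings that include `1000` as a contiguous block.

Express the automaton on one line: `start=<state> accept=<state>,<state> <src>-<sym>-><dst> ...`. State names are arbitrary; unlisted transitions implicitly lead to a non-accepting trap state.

States A..D record the length of the longest prefix of `1000` that matches the current input suffix. Reaching E means `1000` has been seen, and we stay there forever. Accept from E.
With 5 states:
       0  1 
>  A   A  B 
   B   C  B 
   C   D  B 
   D   E  B 
 * E   E  E 
(> = start, * = accepting)

start=A accept=E A-0->A A-1->B B-0->C B-1->B C-0->D C-1->B D-0->E D-1->B E-0->E E-1->E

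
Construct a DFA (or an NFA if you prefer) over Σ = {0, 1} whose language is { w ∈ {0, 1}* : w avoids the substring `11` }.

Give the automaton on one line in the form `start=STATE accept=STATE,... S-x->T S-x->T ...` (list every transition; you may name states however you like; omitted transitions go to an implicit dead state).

start=A accept=A,B A-0->A A-1->B B-0->A B-1->C C-0->C C-1->C

Track partial matches of the forbidden pattern `11`. State C is a dead state reached once `11` has occurred; every other state accepts. A means no part of `11` is currently matched.
3 states suffice.
       0  1 
>* A   A  B 
 * B   A  C 
   C   C  C 
(> = start, * = accepting)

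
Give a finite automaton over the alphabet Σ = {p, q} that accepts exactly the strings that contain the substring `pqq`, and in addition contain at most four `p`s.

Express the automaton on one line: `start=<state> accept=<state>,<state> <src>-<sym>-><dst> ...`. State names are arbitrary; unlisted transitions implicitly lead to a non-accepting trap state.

start=A accept=G,J,M,N A-p->B A-q->A B-p->C B-q->D C-p->E C-q->F D-p->C D-q->G E-p->H E-q->I F-p->E F-q->J G-p->J G-q->G H-p->K H-q->L I-p->H I-q->M J-p->M J-q->J K-p->K K-q->K L-p->K L-q->N M-p->N M-q->M N-p->K N-q->N

Run two small machines in parallel and take their product. The first has 4 states tracking whether and how much of `pqq` has been seen; the second has 6 states tracking the count of `p`s, saturating at 5. A product state is a pair (one from each), accepting exactly when both do. After merging equivalent states the machine shrinks.
       p  q 
>  A   B  A 
   B   C  D 
   C   E  F 
   D   C  G 
   E   H  I 
   F   E  J 
 * G   J  G 
   H   K  L 
   I   H  M 
 * J   M  J 
   K   K  K 
   L   K  N 
 * M   N  M 
 * N   K  N 
(> = start, * = accepting)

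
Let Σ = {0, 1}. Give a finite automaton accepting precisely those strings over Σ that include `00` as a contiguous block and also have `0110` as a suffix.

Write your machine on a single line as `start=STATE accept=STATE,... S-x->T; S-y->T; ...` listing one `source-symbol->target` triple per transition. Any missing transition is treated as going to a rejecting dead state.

Handle the two conditions separately and then intersect. One (3 states) tracks whether and how much of `00` has been seen; the other (5 states) tracks how much of the suffix `0110` has currently been matched. Each combined state is a pair, one component from each; accept when both components accept. Minimizing collapses redundant product states.
A 7-state machine:
        0   1  
>  S0   S1  S0 
   S1   S2  S0 
   S2   S2  S3 
   S3   S2  S4 
   S4   S5  S6 
 * S5   S2  S3 
   S6   S2  S6 
(> = start, * = accepting)

start=S0; accept=S5; S0-0->S1; S0-1->S0; S1-0->S2; S1-1->S0; S2-0->S2; S2-1->S3; S3-0->S2; S3-1->S4; S4-0->S5; S4-1->S6; S5-0->S2; S5-1->S3; S6-0->S2; S6-1->S6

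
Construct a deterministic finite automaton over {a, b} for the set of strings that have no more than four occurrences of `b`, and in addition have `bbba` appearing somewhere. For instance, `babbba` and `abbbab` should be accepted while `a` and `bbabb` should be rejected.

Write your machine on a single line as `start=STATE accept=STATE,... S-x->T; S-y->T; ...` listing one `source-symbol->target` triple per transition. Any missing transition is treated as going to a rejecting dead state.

Build one automaton per condition and run them in lockstep. One (6 states) tracks the count of `b`s, saturating at 5; the other (5 states) tracks whether and how much of `bbba` has been seen. Each combined state is a pair, one component from each; accept when both components accept.
A 21-state machine:
          a    b  
>  S0     S0   S1 
   S1     S2   S3 
   S2     S2   S4 
   S3     S5   S6 
   S4     S5   S7 
   S5     S5   S8 
   S6     S9  S10 
   S7    S11  S10 
   S8    S11  S12 
 * S9     S9  S13 
   S10   S13  S14 
   S11   S11  S15 
   S12   S16  S14 
 * S13   S13  S17 
   S14   S17  S14 
   S15   S16  S18 
   S16   S16  S19 
   S17   S17  S17 
   S18   S20  S14 
   S19   S20  S18 
   S20   S20  S19 
(> = start, * = accepting)

start=S0; accept=S9,S13; S0-a->S0; S0-b->S1; S1-a->S2; S1-b->S3; S2-a->S2; S2-b->S4; S3-a->S5; S3-b->S6; S4-a->S5; S4-b->S7; S5-a->S5; S5-b->S8; S6-a->S9; S6-b->S10; S7-a->S11; S7-b->S10; S8-a->S11; S8-b->S12; S9-a->S9; S9-b->S13; S10-a->S13; S10-b->S14; S11-a->S11; S11-b->S15; S12-a->S16; S12-b->S14; S13-a->S13; S13-b->S17; S14-a->S17; S14-b->S14; S15-a->S16; S15-b->S18; S16-a->S16; S16-b->S19; S17-a->S17; S17-b->S17; S18-a->S20; S18-b->S14; S19-a->S20; S19-b->S18; S20-a->S20; S20-b->S19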